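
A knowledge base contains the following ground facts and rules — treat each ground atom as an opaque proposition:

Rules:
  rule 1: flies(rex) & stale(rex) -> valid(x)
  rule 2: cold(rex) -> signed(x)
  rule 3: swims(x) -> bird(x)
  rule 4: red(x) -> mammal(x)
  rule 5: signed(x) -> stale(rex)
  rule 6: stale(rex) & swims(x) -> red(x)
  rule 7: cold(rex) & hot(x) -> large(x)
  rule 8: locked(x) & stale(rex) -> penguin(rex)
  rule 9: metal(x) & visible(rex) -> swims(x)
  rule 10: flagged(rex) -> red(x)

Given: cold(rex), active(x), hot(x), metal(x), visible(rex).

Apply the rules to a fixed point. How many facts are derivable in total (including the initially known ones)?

[1] rule 2 [cold(rex) -> signed(x)]; rule 7 [cold(rex) & hot(x) -> large(x)]; rule 9 [metal(x) & visible(rex) -> swims(x)]. ⇒ new: signed(x), large(x), swims(x).
[2] rule 3 [swims(x) -> bird(x)]; rule 5 [signed(x) -> stale(rex)]. ⇒ new: bird(x), stale(rex).
[3] rule 6 [stale(rex) & swims(x) -> red(x)]. ⇒ new: red(x).
[4] rule 4 [red(x) -> mammal(x)]. ⇒ new: mammal(x).
Closure: {active(x), bird(x), cold(rex), hot(x), large(x), mammal(x), metal(x), red(x), signed(x), stale(rex), swims(x), visible(rex)} — 12 facts.

12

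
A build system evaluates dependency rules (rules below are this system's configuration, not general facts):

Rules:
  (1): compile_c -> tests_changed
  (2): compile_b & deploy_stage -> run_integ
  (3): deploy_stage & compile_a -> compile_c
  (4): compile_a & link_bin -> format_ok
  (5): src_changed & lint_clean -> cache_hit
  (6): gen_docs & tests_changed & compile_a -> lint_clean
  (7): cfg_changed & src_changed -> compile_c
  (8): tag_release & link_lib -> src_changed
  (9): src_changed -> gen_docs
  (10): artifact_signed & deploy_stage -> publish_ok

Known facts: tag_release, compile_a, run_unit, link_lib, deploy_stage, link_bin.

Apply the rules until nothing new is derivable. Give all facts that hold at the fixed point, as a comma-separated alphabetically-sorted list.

cache_hit, compile_a, compile_c, deploy_stage, format_ok, gen_docs, link_bin, link_lib, lint_clean, run_unit, src_changed, tag_release, tests_changed

Round 1 fires (3), (4), (8), giving compile_c, format_ok, src_changed.
Round 2 fires (1), (9), giving tests_changed, gen_docs.
Round 3 fires (6), giving lint_clean.
Round 4 fires (5), giving cache_hit.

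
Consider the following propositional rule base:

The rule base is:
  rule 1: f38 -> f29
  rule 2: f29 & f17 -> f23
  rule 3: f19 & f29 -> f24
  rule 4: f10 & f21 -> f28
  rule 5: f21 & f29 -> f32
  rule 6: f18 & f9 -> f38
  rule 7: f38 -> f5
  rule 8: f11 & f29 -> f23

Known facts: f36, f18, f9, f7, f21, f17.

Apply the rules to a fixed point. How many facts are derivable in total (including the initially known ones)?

Round 1 fires rule 6, giving f38.
Round 2 fires rule 1, rule 7, giving f29, f5.
Round 3 fires rule 2, rule 5, giving f23, f32.
Closure: {f17, f18, f21, f23, f29, f32, f36, f38, f5, f7, f9} — 11 facts.

11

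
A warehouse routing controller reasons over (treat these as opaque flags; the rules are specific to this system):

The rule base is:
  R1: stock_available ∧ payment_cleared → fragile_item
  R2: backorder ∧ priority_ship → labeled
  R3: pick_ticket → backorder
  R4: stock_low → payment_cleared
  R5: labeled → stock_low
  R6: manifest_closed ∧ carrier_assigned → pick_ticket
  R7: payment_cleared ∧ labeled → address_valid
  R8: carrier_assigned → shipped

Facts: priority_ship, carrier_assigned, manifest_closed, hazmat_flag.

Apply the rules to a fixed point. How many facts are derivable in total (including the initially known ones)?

11

Round 1: R6 [manifest_closed ∧ carrier_assigned → pick_ticket]; R8 [carrier_assigned → shipped]. New: pick_ticket, shipped.
Round 2: R3 [pick_ticket → backorder]. New: backorder.
Round 3: R2 [backorder ∧ priority_ship → labeled]. New: labeled.
Round 4: R5 [labeled → stock_low]. New: stock_low.
Round 5: R4 [stock_low → payment_cleared]. New: payment_cleared.
Round 6: R7 [payment_cleared ∧ labeled → address_valid]. New: address_valid.
Closure: {address_valid, backorder, carrier_assigned, hazmat_flag, labeled, manifest_closed, payment_cleared, pick_ticket, priority_ship, shipped, stock_low} — 11 facts.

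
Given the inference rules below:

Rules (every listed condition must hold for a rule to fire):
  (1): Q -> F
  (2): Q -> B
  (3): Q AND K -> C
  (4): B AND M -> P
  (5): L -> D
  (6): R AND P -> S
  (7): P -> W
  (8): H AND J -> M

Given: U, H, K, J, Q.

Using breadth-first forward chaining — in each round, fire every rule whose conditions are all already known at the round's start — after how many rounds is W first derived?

3

Round 1: (1) [Q -> F]; (2) [Q -> B]; (3) [Q AND K -> C]; (8) [H AND J -> M]. Adds F, B, C, M.
Round 2: (4) [B AND M -> P]. Adds P.
Round 3: (7) [P -> W]. Adds W.
W first appears in round 3.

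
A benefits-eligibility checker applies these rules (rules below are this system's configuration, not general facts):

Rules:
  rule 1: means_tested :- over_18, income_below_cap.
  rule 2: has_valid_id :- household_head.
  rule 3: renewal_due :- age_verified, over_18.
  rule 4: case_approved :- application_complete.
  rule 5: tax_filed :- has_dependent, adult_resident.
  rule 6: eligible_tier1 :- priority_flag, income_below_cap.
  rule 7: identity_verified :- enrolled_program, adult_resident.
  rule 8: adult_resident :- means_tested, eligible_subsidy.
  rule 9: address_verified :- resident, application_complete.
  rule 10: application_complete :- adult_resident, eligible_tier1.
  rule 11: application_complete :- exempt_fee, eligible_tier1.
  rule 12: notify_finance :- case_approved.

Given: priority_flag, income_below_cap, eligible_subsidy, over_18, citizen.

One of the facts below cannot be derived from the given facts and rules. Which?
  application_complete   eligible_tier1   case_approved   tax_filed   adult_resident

tax_filed

[1] rule 1 [means_tested :- over_18, income_below_cap.]; rule 6 [eligible_tier1 :- priority_flag, income_below_cap.]. ⇒ new: means_tested, eligible_tier1.
[2] rule 8 [adult_resident :- means_tested, eligible_subsidy.]. ⇒ new: adult_resident.
[3] rule 10 [application_complete :- adult_resident, eligible_tier1.]. ⇒ new: application_complete.
[4] rule 4 [case_approved :- application_complete.]. ⇒ new: case_approved.
[5] rule 12 [notify_finance :- case_approved.]. ⇒ new: notify_finance.
Derived: application_complete (round 3), case_approved (round 4), adult_resident (round 2), eligible_tier1 (round 1). tax_filed never appears in any round.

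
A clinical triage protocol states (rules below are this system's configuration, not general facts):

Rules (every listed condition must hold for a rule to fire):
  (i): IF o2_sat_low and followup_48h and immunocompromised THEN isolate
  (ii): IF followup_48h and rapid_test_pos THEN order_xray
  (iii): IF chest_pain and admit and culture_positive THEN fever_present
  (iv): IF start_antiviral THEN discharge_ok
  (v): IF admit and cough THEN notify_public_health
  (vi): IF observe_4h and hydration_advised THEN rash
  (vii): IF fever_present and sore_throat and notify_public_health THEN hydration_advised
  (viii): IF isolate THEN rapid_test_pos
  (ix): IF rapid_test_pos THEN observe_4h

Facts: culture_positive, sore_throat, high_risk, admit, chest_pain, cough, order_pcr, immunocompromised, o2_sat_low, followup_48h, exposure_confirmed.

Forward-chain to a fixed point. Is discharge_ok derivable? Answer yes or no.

no

Round 1: (i) [IF o2_sat_low and followup_48h and immunocompromised THEN isolate]; (iii) [IF chest_pain and admit and culture_positive THEN fever_present]; (v) [IF admit and cough THEN notify_public_health]. Adds isolate, fever_present, notify_public_health.
Round 2: (vii) [IF fever_present and sore_throat and notify_public_health THEN hydration_advised]; (viii) [IF isolate THEN rapid_test_pos]. Adds hydration_advised, rapid_test_pos.
Round 3: (ii) [IF followup_48h and rapid_test_pos THEN order_xray]; (ix) [IF rapid_test_pos THEN observe_4h]. Adds order_xray, observe_4h.
Round 4: (vi) [IF observe_4h and hydration_advised THEN rash]. Adds rash.
Fixed point reached. discharge_ok is concluded only by (iv); (iv) needs start_antiviral (never derived).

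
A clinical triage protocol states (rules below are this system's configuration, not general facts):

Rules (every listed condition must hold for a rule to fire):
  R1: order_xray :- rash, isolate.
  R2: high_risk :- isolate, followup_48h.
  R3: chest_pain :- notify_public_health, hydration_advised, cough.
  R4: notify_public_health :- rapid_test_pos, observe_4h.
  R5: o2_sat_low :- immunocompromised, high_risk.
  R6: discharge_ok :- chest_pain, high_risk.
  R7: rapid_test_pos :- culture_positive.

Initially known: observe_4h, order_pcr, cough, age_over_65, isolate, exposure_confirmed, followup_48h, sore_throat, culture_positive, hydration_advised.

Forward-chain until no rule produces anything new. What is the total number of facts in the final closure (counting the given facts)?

Round 1: R2 [high_risk :- isolate, followup_48h.]; R7 [rapid_test_pos :- culture_positive.]. Adds high_risk, rapid_test_pos.
Round 2: R4 [notify_public_health :- rapid_test_pos, observe_4h.]. Adds notify_public_health.
Round 3: R3 [chest_pain :- notify_public_health, hydration_advised, cough.]. Adds chest_pain.
Round 4: R6 [discharge_ok :- chest_pain, high_risk.]. Adds discharge_ok.
Closure: {age_over_65, chest_pain, cough, culture_positive, discharge_ok, exposure_confirmed, followup_48h, high_risk, hydration_advised, isolate, notify_public_health, observe_4h, order_pcr, rapid_test_pos, sore_throat} — 15 facts.

15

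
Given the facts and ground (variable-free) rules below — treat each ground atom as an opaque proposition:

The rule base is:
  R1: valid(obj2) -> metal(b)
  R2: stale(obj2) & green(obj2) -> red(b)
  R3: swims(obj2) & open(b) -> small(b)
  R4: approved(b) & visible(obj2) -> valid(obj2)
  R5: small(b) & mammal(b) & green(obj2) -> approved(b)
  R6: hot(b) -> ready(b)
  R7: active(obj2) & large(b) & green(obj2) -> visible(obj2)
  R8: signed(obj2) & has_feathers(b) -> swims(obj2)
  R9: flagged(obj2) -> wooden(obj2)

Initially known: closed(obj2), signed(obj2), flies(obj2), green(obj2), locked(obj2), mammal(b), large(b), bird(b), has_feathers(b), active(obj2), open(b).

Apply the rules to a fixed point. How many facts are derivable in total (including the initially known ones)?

17

[1] R7 [active(obj2) & large(b) & green(obj2) -> visible(obj2)]; R8 [signed(obj2) & has_feathers(b) -> swims(obj2)]. ⇒ new: visible(obj2), swims(obj2).
[2] R3 [swims(obj2) & open(b) -> small(b)]. ⇒ new: small(b).
[3] R5 [small(b) & mammal(b) & green(obj2) -> approved(b)]. ⇒ new: approved(b).
[4] R4 [approved(b) & visible(obj2) -> valid(obj2)]. ⇒ new: valid(obj2).
[5] R1 [valid(obj2) -> metal(b)]. ⇒ new: metal(b).
Closure: {active(obj2), approved(b), bird(b), closed(obj2), flies(obj2), green(obj2), has_feathers(b), large(b), locked(obj2), mammal(b), metal(b), open(b), signed(obj2), small(b), swims(obj2), valid(obj2), visible(obj2)} — 17 facts.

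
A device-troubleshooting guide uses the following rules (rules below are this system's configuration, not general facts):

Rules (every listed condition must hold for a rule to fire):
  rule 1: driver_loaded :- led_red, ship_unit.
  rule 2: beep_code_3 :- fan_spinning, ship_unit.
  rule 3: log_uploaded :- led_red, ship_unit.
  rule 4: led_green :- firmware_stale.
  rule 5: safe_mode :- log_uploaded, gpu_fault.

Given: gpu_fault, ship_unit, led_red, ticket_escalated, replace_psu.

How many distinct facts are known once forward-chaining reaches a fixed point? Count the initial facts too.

8

[1] rule 1 [driver_loaded :- led_red, ship_unit.]; rule 3 [log_uploaded :- led_red, ship_unit.]. ⇒ new: driver_loaded, log_uploaded.
[2] rule 5 [safe_mode :- log_uploaded, gpu_fault.]. ⇒ new: safe_mode.
Closure: {driver_loaded, gpu_fault, led_red, log_uploaded, replace_psu, safe_mode, ship_unit, ticket_escalated} — 8 facts.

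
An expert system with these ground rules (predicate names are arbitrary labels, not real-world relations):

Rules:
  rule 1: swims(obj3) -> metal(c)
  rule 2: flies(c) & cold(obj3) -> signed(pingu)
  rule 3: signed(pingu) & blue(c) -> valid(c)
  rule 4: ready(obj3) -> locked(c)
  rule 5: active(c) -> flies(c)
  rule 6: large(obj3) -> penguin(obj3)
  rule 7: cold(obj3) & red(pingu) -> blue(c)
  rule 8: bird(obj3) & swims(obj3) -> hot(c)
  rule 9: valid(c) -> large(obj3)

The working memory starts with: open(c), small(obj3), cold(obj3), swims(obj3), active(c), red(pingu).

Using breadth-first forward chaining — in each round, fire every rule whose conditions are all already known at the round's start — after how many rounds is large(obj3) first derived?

Round 1: rule 1 [swims(obj3) -> metal(c)]; rule 5 [active(c) -> flies(c)]; rule 7 [cold(obj3) & red(pingu) -> blue(c)]. Adds metal(c), flies(c), blue(c).
Round 2: rule 2 [flies(c) & cold(obj3) -> signed(pingu)]. Adds signed(pingu).
Round 3: rule 3 [signed(pingu) & blue(c) -> valid(c)]. Adds valid(c).
Round 4: rule 9 [valid(c) -> large(obj3)]. Adds large(obj3).
large(obj3) first appears in round 4.

4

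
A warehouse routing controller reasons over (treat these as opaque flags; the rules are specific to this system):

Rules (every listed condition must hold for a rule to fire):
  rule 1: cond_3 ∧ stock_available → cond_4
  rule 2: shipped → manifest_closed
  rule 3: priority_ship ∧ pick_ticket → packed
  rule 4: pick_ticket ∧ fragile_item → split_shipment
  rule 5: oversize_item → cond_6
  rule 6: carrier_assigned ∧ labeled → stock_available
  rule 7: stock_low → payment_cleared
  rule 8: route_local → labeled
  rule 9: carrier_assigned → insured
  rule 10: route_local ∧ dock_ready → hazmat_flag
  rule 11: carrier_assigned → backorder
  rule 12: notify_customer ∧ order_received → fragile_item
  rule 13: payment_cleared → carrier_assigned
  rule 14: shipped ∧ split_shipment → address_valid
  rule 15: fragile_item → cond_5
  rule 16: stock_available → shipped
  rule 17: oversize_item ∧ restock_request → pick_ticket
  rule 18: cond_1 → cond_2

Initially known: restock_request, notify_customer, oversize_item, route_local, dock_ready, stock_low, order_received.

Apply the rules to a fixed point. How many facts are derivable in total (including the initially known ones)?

22

Round 1: rule 5 [oversize_item → cond_6]; rule 7 [stock_low → payment_cleared]; rule 8 [route_local → labeled]; rule 10 [route_local ∧ dock_ready → hazmat_flag]; rule 12 [notify_customer ∧ order_received → fragile_item]; rule 17 [oversize_item ∧ restock_request → pick_ticket]. New: cond_6, payment_cleared, labeled, hazmat_flag, fragile_item, pick_ticket.
Round 2: rule 4 [pick_ticket ∧ fragile_item → split_shipment]; rule 13 [payment_cleared → carrier_assigned]; rule 15 [fragile_item → cond_5]. New: split_shipment, carrier_assigned, cond_5.
Round 3: rule 6 [carrier_assigned ∧ labeled → stock_available]; rule 9 [carrier_assigned → insured]; rule 11 [carrier_assigned → backorder]. New: stock_available, insured, backorder.
Round 4: rule 16 [stock_available → shipped]. New: shipped.
Round 5: rule 2 [shipped → manifest_closed]; rule 14 [shipped ∧ split_shipment → address_valid]. New: manifest_closed, address_valid.
Closure: {address_valid, backorder, carrier_assigned, cond_5, cond_6, dock_ready, fragile_item, hazmat_flag, insured, labeled, manifest_closed, notify_customer, order_received, oversize_item, payment_cleared, pick_ticket, restock_request, route_local, shipped, split_shipment, stock_available, stock_low} — 22 facts.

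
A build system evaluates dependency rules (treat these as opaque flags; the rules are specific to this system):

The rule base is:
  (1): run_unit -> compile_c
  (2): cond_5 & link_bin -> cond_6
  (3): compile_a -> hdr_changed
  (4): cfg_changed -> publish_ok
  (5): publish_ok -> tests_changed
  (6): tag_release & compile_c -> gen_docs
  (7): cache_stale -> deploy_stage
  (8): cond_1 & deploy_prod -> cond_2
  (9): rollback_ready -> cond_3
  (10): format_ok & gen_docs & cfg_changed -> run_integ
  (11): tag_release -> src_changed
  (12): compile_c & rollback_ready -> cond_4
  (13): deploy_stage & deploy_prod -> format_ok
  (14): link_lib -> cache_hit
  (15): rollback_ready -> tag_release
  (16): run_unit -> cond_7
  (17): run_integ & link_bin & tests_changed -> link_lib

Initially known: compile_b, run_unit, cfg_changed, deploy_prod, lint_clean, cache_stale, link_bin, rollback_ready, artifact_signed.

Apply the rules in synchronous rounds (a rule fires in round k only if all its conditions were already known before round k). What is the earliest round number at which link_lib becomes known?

Round 1: (1) [run_unit -> compile_c]; (4) [cfg_changed -> publish_ok]; (7) [cache_stale -> deploy_stage]; (9) [rollback_ready -> cond_3]; (15) [rollback_ready -> tag_release]; (16) [run_unit -> cond_7]. Adds compile_c, publish_ok, deploy_stage, cond_3, tag_release, cond_7.
Round 2: (5) [publish_ok -> tests_changed]; (6) [tag_release & compile_c -> gen_docs]; (11) [tag_release -> src_changed]; (12) [compile_c & rollback_ready -> cond_4]; (13) [deploy_stage & deploy_prod -> format_ok]. Adds tests_changed, gen_docs, src_changed, cond_4, format_ok.
Round 3: (10) [format_ok & gen_docs & cfg_changed -> run_integ]. Adds run_integ.
Round 4: (17) [run_integ & link_bin & tests_changed -> link_lib]. Adds link_lib.
link_lib first appears in round 4.

4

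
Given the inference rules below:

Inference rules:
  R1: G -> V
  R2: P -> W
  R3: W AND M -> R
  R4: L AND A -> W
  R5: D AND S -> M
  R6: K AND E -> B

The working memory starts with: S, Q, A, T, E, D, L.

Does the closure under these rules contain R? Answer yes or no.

yes

Round 1: R4 [L AND A -> W]; R5 [D AND S -> M]. Adds W, M.
Round 2: R3 [W AND M -> R]. Adds R.
R appears in round 2, so it is derivable.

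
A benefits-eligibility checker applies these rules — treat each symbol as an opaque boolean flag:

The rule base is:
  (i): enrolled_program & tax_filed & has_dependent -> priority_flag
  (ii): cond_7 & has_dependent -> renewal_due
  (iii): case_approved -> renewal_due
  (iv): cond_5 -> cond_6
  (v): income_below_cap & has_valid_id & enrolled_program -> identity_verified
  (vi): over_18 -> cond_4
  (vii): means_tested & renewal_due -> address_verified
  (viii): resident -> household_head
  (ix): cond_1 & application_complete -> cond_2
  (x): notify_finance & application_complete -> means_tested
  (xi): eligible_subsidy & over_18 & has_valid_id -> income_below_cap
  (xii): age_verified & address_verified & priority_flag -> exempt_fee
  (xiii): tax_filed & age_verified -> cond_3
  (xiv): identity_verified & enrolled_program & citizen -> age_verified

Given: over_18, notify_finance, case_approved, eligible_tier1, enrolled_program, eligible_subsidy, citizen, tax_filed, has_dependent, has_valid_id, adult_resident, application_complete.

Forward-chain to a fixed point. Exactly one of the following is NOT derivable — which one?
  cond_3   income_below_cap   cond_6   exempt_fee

Round 1: (i) [enrolled_program & tax_filed & has_dependent -> priority_flag]; (iii) [case_approved -> renewal_due]; (vi) [over_18 -> cond_4]; (x) [notify_finance & application_complete -> means_tested]; (xi) [eligible_subsidy & over_18 & has_valid_id -> income_below_cap]. Adds priority_flag, renewal_due, cond_4, means_tested, income_below_cap.
Round 2: (v) [income_below_cap & has_valid_id & enrolled_program -> identity_verified]; (vii) [means_tested & renewal_due -> address_verified]. Adds identity_verified, address_verified.
Round 3: (xiv) [identity_verified & enrolled_program & citizen -> age_verified]. Adds age_verified.
Round 4: (xii) [age_verified & address_verified & priority_flag -> exempt_fee]; (xiii) [tax_filed & age_verified -> cond_3]. Adds exempt_fee, cond_3.
Derived: exempt_fee (round 4), cond_3 (round 4), income_below_cap (round 1). cond_6 never appears in any round.

cond_6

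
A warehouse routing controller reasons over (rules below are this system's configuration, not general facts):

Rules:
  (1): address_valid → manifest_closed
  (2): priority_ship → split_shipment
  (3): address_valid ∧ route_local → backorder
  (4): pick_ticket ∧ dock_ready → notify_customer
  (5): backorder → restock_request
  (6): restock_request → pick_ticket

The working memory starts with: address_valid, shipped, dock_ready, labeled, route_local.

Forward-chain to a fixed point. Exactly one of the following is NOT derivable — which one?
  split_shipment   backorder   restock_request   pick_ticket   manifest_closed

Round 1 — (1), (3), derive manifest_closed, backorder.
Round 2 — (5), derive restock_request.
Round 3 — (6), derive pick_ticket.
Round 4 — (4), derive notify_customer.
Derived: backorder (round 1), pick_ticket (round 3), manifest_closed (round 1), restock_request (round 2). split_shipment never appears in any round.

split_shipment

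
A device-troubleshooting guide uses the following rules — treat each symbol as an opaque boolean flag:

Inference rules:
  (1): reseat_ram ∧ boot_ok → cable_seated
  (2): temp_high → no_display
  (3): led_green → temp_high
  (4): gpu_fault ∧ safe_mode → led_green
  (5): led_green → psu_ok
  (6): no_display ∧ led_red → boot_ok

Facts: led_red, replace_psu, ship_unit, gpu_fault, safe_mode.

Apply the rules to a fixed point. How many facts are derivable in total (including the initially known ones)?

[1] (4) [gpu_fault ∧ safe_mode → led_green]. ⇒ new: led_green.
[2] (3) [led_green → temp_high]; (5) [led_green → psu_ok]. ⇒ new: temp_high, psu_ok.
[3] (2) [temp_high → no_display]. ⇒ new: no_display.
[4] (6) [no_display ∧ led_red → boot_ok]. ⇒ new: boot_ok.
Closure: {boot_ok, gpu_fault, led_green, led_red, no_display, psu_ok, replace_psu, safe_mode, ship_unit, temp_high} — 10 facts.

10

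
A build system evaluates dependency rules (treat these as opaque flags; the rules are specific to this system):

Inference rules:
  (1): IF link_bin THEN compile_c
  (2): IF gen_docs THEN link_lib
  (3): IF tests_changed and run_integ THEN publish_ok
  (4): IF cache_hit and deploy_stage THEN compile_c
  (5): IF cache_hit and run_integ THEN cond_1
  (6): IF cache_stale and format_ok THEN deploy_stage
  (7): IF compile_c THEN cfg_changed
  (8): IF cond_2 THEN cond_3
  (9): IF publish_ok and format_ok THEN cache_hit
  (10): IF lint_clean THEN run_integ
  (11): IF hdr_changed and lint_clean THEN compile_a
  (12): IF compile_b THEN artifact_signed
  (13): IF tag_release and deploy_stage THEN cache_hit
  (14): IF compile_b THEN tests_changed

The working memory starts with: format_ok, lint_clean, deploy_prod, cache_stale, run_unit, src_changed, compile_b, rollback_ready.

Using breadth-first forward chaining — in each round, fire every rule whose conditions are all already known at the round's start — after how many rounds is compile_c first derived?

Round 1: (6) [IF cache_stale and format_ok THEN deploy_stage]; (10) [IF lint_clean THEN run_integ]; (12) [IF compile_b THEN artifact_signed]; (14) [IF compile_b THEN tests_changed]. Adds deploy_stage, run_integ, artifact_signed, tests_changed.
Round 2: (3) [IF tests_changed and run_integ THEN publish_ok]. Adds publish_ok.
Round 3: (9) [IF publish_ok and format_ok THEN cache_hit]. Adds cache_hit.
Round 4: (4) [IF cache_hit and deploy_stage THEN compile_c]; (5) [IF cache_hit and run_integ THEN cond_1]. Adds compile_c, cond_1.
compile_c first appears in round 4.

4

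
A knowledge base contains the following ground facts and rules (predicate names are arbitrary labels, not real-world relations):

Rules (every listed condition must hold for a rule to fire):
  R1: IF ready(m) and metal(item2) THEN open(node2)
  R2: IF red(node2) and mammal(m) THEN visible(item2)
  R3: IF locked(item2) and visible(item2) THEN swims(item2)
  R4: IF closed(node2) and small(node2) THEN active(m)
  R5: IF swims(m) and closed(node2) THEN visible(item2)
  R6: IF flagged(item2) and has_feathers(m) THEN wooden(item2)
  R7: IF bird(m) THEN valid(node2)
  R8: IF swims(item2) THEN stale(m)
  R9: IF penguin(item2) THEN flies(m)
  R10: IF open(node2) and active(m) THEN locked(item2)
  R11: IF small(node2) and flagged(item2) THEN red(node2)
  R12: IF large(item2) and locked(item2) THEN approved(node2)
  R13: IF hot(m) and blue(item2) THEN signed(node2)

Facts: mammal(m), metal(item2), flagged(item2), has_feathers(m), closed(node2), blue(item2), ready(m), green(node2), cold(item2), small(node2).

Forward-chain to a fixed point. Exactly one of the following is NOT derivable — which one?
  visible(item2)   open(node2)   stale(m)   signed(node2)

Round 1 — R1, R4, R6, R11, derive open(node2), active(m), wooden(item2), red(node2).
Round 2 — R2, R10, derive visible(item2), locked(item2).
Round 3 — R3, derive swims(item2).
Round 4 — R8, derive stale(m).
Derived: visible(item2) (round 2), open(node2) (round 1), stale(m) (round 4). signed(node2) never appears in any round.

signed(node2)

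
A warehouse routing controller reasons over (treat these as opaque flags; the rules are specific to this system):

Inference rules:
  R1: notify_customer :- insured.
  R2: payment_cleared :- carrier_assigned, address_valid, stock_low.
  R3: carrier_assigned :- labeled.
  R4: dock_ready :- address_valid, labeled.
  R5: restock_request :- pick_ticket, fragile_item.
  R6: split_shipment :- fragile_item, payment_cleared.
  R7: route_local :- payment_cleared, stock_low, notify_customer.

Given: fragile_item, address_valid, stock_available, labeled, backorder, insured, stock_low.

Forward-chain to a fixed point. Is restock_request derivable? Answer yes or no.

no

Round 1: R1 [notify_customer :- insured.]; R3 [carrier_assigned :- labeled.]; R4 [dock_ready :- address_valid, labeled.]. Adds notify_customer, carrier_assigned, dock_ready.
Round 2: R2 [payment_cleared :- carrier_assigned, address_valid, stock_low.]. Adds payment_cleared.
Round 3: R6 [split_shipment :- fragile_item, payment_cleared.]; R7 [route_local :- payment_cleared, stock_low, notify_customer.]. Adds split_shipment, route_local.
Fixed point reached. restock_request is concluded only by R5; R5 needs pick_ticket (never derived).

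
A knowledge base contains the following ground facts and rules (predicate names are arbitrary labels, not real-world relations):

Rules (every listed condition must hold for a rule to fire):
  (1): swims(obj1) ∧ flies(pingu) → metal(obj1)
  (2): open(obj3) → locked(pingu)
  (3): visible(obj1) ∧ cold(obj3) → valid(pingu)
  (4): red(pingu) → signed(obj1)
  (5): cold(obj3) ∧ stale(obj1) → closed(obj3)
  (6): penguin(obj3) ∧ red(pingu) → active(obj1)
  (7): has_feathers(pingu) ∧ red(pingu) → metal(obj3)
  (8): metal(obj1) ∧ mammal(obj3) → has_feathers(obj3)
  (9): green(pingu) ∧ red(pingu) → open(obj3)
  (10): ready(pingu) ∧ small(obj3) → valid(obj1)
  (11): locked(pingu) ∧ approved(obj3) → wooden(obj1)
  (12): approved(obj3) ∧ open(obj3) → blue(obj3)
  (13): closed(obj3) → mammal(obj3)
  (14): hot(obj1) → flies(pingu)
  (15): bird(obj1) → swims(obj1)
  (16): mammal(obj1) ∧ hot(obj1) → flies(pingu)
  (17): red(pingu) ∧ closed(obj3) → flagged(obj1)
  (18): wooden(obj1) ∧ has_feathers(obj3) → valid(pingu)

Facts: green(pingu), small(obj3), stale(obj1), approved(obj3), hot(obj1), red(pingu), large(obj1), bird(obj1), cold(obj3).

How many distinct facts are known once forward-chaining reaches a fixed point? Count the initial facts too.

22

Round 1: (4) [red(pingu) → signed(obj1)]; (5) [cold(obj3) ∧ stale(obj1) → closed(obj3)]; (9) [green(pingu) ∧ red(pingu) → open(obj3)]; (14) [hot(obj1) → flies(pingu)]; (15) [bird(obj1) → swims(obj1)]. Adds signed(obj1), closed(obj3), open(obj3), flies(pingu), swims(obj1).
Round 2: (1) [swims(obj1) ∧ flies(pingu) → metal(obj1)]; (2) [open(obj3) → locked(pingu)]; (12) [approved(obj3) ∧ open(obj3) → blue(obj3)]; (13) [closed(obj3) → mammal(obj3)]; (17) [red(pingu) ∧ closed(obj3) → flagged(obj1)]. Adds metal(obj1), locked(pingu), blue(obj3), mammal(obj3), flagged(obj1).
Round 3: (8) [metal(obj1) ∧ mammal(obj3) → has_feathers(obj3)]; (11) [locked(pingu) ∧ approved(obj3) → wooden(obj1)]. Adds has_feathers(obj3), wooden(obj1).
Round 4: (18) [wooden(obj1) ∧ has_feathers(obj3) → valid(pingu)]. Adds valid(pingu).
Closure: {approved(obj3), bird(obj1), blue(obj3), closed(obj3), cold(obj3), flagged(obj1), flies(pingu), green(pingu), has_feathers(obj3), hot(obj1), large(obj1), locked(pingu), mammal(obj3), metal(obj1), open(obj3), red(pingu), signed(obj1), small(obj3), stale(obj1), swims(obj1), valid(pingu), wooden(obj1)} — 22 facts.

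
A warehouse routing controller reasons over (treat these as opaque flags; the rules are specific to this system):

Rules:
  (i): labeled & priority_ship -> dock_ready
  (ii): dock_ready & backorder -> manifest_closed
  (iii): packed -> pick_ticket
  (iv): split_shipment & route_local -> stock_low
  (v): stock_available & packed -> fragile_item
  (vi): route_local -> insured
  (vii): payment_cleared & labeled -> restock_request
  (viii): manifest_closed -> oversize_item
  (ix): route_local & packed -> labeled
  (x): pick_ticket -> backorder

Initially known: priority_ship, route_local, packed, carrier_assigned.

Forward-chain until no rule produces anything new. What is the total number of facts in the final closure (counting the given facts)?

11

Round 1 — (iii), (vi), (ix), derive pick_ticket, insured, labeled.
Round 2 — (i), (x), derive dock_ready, backorder.
Round 3 — (ii), derive manifest_closed.
Round 4 — (viii), derive oversize_item.
Closure: {backorder, carrier_assigned, dock_ready, insured, labeled, manifest_closed, oversize_item, packed, pick_ticket, priority_ship, route_local} — 11 facts.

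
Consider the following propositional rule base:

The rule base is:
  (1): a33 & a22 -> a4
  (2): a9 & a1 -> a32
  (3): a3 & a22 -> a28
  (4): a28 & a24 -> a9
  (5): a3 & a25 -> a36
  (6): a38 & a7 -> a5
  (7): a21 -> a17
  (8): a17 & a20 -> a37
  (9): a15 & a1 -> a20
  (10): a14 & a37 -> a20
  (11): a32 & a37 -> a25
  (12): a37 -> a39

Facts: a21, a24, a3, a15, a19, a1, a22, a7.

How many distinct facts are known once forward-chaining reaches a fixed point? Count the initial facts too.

17

Round 1: (3) [a3 & a22 -> a28]; (7) [a21 -> a17]; (9) [a15 & a1 -> a20]. Adds a28, a17, a20.
Round 2: (4) [a28 & a24 -> a9]; (8) [a17 & a20 -> a37]. Adds a9, a37.
Round 3: (2) [a9 & a1 -> a32]; (12) [a37 -> a39]. Adds a32, a39.
Round 4: (11) [a32 & a37 -> a25]. Adds a25.
Round 5: (5) [a3 & a25 -> a36]. Adds a36.
Closure: {a1, a15, a17, a19, a20, a21, a22, a24, a25, a28, a3, a32, a36, a37, a39, a7, a9} — 17 facts.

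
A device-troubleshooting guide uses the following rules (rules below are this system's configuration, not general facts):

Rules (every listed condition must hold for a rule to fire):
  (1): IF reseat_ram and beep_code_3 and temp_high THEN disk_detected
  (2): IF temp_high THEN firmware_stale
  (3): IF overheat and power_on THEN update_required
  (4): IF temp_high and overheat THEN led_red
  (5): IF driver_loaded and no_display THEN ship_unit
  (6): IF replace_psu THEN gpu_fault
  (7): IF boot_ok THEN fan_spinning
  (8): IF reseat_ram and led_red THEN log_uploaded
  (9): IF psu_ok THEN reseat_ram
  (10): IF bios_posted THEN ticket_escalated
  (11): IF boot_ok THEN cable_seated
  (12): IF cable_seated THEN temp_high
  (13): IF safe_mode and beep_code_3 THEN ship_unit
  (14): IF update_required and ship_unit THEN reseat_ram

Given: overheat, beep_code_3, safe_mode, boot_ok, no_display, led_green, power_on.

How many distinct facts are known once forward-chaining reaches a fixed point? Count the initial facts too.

Round 1 fires (3), (7), (11), (13), giving update_required, fan_spinning, cable_seated, ship_unit.
Round 2 fires (12), (14), giving temp_high, reseat_ram.
Round 3 fires (1), (2), (4), giving disk_detected, firmware_stale, led_red.
Round 4 fires (8), giving log_uploaded.
Closure: {beep_code_3, boot_ok, cable_seated, disk_detected, fan_spinning, firmware_stale, led_green, led_red, log_uploaded, no_display, overheat, power_on, reseat_ram, safe_mode, ship_unit, temp_high, update_required} — 17 facts.

17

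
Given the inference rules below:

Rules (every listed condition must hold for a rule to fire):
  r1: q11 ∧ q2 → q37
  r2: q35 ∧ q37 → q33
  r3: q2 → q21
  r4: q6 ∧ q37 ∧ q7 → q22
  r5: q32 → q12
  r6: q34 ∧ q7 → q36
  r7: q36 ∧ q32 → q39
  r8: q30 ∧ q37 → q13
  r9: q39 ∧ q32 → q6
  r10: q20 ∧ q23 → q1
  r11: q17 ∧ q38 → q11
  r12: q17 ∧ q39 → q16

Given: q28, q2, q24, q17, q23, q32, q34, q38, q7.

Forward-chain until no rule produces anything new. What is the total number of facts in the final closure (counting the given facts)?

Round 1: r3 [q2 → q21]; r5 [q32 → q12]; r6 [q34 ∧ q7 → q36]; r11 [q17 ∧ q38 → q11]. New: q21, q12, q36, q11.
Round 2: r1 [q11 ∧ q2 → q37]; r7 [q36 ∧ q32 → q39]. New: q37, q39.
Round 3: r9 [q39 ∧ q32 → q6]; r12 [q17 ∧ q39 → q16]. New: q6, q16.
Round 4: r4 [q6 ∧ q37 ∧ q7 → q22]. New: q22.
Closure: {q11, q12, q16, q17, q2, q21, q22, q23, q24, q28, q32, q34, q36, q37, q38, q39, q6, q7} — 18 facts.

18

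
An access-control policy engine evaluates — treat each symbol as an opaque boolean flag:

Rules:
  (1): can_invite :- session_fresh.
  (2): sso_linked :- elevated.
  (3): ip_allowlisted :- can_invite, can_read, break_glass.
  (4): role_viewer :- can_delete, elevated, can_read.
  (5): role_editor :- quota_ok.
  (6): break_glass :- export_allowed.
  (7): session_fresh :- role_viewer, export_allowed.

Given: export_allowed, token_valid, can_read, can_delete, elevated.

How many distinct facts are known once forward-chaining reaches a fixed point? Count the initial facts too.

Round 1: (2) [sso_linked :- elevated.]; (4) [role_viewer :- can_delete, elevated, can_read.]; (6) [break_glass :- export_allowed.]. Adds sso_linked, role_viewer, break_glass.
Round 2: (7) [session_fresh :- role_viewer, export_allowed.]. Adds session_fresh.
Round 3: (1) [can_invite :- session_fresh.]. Adds can_invite.
Round 4: (3) [ip_allowlisted :- can_invite, can_read, break_glass.]. Adds ip_allowlisted.
Closure: {break_glass, can_delete, can_invite, can_read, elevated, export_allowed, ip_allowlisted, role_viewer, session_fresh, sso_linked, token_valid} — 11 facts.

11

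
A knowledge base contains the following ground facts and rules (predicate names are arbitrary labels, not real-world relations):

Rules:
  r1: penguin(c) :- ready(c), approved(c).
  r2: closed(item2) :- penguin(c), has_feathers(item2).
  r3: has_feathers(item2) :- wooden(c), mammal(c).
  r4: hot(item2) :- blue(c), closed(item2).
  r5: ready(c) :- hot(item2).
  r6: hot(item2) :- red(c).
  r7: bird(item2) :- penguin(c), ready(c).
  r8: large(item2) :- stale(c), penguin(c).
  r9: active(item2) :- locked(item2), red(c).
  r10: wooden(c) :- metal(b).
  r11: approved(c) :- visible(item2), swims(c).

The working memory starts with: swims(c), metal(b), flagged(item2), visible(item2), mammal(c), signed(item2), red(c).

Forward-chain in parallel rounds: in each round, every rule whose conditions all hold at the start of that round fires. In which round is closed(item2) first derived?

Round 1 — r6, r10, r11, derive hot(item2), wooden(c), approved(c).
Round 2 — r3, r5, derive has_feathers(item2), ready(c).
Round 3 — r1, derive penguin(c).
Round 4 — r2, r7, derive closed(item2), bird(item2).
closed(item2) first appears in round 4.

4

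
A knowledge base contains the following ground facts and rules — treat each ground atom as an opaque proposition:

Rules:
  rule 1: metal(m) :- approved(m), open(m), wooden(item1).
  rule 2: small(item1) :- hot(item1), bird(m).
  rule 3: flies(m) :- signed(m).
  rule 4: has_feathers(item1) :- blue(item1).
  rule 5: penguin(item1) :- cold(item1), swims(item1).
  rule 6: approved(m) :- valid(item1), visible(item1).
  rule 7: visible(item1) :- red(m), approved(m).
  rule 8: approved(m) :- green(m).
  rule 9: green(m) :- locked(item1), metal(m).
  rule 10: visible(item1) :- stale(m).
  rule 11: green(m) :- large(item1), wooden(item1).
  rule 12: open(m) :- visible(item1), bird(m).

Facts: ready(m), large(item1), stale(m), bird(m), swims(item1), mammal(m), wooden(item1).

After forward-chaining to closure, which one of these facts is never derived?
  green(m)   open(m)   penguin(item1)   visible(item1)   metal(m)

Round 1 — rule 10, rule 11, derive visible(item1), green(m).
Round 2 — rule 8, rule 12, derive approved(m), open(m).
Round 3 — rule 1, derive metal(m).
Derived: metal(m) (round 3), open(m) (round 2), green(m) (round 1), visible(item1) (round 1). penguin(item1) never appears in any round.

penguin(item1)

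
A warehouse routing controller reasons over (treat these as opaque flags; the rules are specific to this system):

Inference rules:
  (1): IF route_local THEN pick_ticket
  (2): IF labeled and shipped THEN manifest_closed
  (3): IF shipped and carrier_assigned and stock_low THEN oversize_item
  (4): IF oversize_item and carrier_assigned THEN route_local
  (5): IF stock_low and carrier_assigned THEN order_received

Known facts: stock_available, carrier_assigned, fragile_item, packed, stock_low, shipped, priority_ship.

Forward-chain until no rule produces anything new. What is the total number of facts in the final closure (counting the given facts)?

Round 1 — (3), (5), derive oversize_item, order_received.
Round 2 — (4), derive route_local.
Round 3 — (1), derive pick_ticket.
Closure: {carrier_assigned, fragile_item, order_received, oversize_item, packed, pick_ticket, priority_ship, route_local, shipped, stock_available, stock_low} — 11 facts.

11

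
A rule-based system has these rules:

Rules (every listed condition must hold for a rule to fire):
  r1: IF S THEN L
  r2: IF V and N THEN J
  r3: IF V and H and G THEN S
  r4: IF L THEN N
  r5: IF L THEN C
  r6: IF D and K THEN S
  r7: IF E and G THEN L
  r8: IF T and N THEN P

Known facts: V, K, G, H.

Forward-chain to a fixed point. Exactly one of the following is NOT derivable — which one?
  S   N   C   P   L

Round 1 fires r3, giving S.
Round 2 fires r1, giving L.
Round 3 fires r4, r5, giving N, C.
Round 4 fires r2, giving J.
Derived: N (round 3), S (round 1), L (round 2), C (round 3). P never appears in any round.

P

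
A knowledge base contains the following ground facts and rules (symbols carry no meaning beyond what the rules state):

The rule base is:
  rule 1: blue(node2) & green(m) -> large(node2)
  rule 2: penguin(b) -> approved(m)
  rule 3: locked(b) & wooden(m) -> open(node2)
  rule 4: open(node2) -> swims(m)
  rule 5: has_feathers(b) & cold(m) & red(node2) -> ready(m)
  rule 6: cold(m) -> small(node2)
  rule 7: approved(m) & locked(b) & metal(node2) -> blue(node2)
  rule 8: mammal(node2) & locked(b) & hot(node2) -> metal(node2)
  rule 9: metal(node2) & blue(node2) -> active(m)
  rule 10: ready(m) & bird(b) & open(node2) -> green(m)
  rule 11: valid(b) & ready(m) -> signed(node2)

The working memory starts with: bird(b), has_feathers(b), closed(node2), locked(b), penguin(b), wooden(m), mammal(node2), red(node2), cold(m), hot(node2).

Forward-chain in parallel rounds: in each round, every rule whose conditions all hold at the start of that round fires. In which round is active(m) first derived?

Round 1: rule 2 [penguin(b) -> approved(m)]; rule 3 [locked(b) & wooden(m) -> open(node2)]; rule 5 [has_feathers(b) & cold(m) & red(node2) -> ready(m)]; rule 6 [cold(m) -> small(node2)]; rule 8 [mammal(node2) & locked(b) & hot(node2) -> metal(node2)]. Adds approved(m), open(node2), ready(m), small(node2), metal(node2).
Round 2: rule 4 [open(node2) -> swims(m)]; rule 7 [approved(m) & locked(b) & metal(node2) -> blue(node2)]; rule 10 [ready(m) & bird(b) & open(node2) -> green(m)]. Adds swims(m), blue(node2), green(m).
Round 3: rule 1 [blue(node2) & green(m) -> large(node2)]; rule 9 [metal(node2) & blue(node2) -> active(m)]. Adds large(node2), active(m).
active(m) first appears in round 3.

3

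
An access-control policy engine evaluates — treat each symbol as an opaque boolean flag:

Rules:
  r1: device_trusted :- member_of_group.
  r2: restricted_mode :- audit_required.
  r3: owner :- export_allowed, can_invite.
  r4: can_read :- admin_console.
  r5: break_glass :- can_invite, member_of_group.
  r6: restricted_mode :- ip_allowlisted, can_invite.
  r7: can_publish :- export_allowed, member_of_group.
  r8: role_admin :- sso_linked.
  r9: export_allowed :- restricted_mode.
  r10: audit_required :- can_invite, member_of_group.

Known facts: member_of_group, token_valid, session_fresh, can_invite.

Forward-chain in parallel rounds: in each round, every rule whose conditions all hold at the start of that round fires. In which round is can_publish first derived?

Round 1 — r1, r5, r10, derive device_trusted, break_glass, audit_required.
Round 2 — r2, derive restricted_mode.
Round 3 — r9, derive export_allowed.
Round 4 — r3, r7, derive owner, can_publish.
can_publish first appears in round 4.

4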